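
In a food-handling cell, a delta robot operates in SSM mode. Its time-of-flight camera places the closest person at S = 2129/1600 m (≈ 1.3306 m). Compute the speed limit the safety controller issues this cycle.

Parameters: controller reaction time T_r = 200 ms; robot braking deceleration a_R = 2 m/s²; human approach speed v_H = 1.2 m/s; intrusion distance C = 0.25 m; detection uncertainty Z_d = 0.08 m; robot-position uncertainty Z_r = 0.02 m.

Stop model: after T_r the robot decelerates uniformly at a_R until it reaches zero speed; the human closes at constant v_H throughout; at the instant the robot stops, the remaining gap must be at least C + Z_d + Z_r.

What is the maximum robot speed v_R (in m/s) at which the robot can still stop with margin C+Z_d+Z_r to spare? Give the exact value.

collect terms ⇒ (1/4)·v_R² + (4/5)·v_R + (-237/320) = 0
  disc = (4/5)² − 4·(1/4)·(-237/320) = 2209/1600 ; √disc = 47/40
  v_R = (−(4/5) + 47/40) / (2·(1/4)) = 3/4 m/s
check:
T_s = v_R/a_R = (3/4)/2 = 0.3750 s
robot in T_r: 0.7500·0.2000 = 0.1500 m
robot under decel: 0.7500²/(2·2.0000) = 0.1406 m
human over T_r+T_s: 1.2000·(0.2000+0.3750) = 0.6900 m
margins: 0.2500+0.0800+0.0200 = 0.3500 m
sum ≈ 0.1500+0.1406+0.6900+0.3500 ≈ 1.3306 m = S ✓

v_R_max = 3/4 m/s = 0.7500 m/s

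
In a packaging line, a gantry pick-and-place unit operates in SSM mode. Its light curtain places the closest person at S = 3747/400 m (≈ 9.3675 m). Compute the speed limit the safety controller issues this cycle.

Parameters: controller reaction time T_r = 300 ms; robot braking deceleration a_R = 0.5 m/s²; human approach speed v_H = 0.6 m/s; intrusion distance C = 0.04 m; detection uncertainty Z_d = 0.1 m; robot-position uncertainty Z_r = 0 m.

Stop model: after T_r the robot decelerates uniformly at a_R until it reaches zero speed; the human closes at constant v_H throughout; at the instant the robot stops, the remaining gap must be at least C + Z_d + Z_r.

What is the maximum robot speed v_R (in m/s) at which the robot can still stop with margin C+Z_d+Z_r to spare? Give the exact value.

at the boundary: (1)·v² + (3/2)·v + (-3619/400) = 0
  disc = (3/2)² − 4·(1)·(-3619/400) = 961/25 ; √disc = 31/5
  v_R = (−(3/2) + 31/5) / (2·(1)) = 47/20 m/s
check:
stop time T_s = (47/20)/(1/2) = 4.7000 s
robot in T_r: 2.3500·0.3000 = 0.7050 m
robot under decel: 2.3500²/(2·0.5000) = 5.5225 m
human closes 0.6000·5.0000 = 3.0000 m
margins: 0.0400+0.1000+0.0000 = 0.1400 m
sum ≈ 0.7050+5.5225+3.0000+0.1400 ≈ 9.3675 m = S ✓

v_R_max = 47/20 m/s = 2.3500 m/s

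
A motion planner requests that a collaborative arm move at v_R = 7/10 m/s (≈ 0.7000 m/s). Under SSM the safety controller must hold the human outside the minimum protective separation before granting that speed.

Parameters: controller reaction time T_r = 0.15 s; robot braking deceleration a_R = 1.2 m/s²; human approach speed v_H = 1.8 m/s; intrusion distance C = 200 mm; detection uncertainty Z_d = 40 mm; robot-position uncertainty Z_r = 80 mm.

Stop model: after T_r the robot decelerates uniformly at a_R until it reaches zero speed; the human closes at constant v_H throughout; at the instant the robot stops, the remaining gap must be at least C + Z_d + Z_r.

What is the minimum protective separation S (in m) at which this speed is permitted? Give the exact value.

S_min = 2339/1200 m = 1.9492 m

braking lasts T_s = (7/10)/(6/5) = 0.5833 s
robot covers v_R·T_r = 0.7000·0.1500 = 0.1050 m before braking
braking distance = 0.7000²/(2·1.2000) = 0.2042 m
person approaches 1.8000·(0.1500+0.5833) = 1.3200 m
residual clearance needed = 0.2000+0.0400+0.0800 = 0.3200 m
S_min ≈ 0.1050+0.2042+1.3200+0.3200  ⇒  S_min = 2339/1200 m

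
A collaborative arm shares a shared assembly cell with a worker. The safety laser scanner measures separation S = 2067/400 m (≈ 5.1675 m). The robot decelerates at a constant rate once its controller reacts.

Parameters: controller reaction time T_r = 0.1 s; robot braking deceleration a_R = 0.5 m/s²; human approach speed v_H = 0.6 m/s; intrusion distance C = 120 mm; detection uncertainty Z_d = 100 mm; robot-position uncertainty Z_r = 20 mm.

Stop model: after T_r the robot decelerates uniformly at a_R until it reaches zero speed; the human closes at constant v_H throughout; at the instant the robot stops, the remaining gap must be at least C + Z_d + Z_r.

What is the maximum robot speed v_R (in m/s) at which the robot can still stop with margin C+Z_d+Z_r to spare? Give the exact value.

v_R_max = 33/20 m/s = 1.6500 m/s

quadratic (1)·v² + (13/10)·v + (-1947/400) = 0
  disc = (13/10)² − 4·(1)·(-1947/400) = 529/25 ; √disc = 23/5
  v_R = (−(13/10) + 23/5) / (2·(1)) = 33/20 m/s
check:
braking lasts T_s = (33/20)/(1/2) = 3.3000 s
reaction-phase robot travel = 1.6500·0.1000 = 0.1650 m
robot under decel: 1.6500²/(2·0.5000) = 2.7225 m
human closes 0.6000·3.4000 = 2.0400 m
margins: 0.1200+0.1000+0.0200 = 0.2400 m
sum ≈ 0.1650+2.7225+2.0400+0.2400 ≈ 5.1675 m = S ✓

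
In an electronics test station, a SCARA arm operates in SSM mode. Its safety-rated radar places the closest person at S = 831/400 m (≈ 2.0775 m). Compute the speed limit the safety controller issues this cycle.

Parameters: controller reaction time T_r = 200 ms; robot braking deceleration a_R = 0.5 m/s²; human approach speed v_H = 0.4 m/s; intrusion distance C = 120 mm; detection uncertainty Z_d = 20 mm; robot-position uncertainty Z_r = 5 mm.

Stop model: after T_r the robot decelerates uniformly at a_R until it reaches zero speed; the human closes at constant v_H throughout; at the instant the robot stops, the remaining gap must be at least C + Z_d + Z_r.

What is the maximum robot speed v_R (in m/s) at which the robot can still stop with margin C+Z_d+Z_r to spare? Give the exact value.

v_R_max = 19/20 m/s = 0.9500 m/s

collect terms ⇒ (1)·v_R² + (1)·v_R + (-741/400) = 0
  disc = (1)² − 4·(1)·(-741/400) = 841/100 ; √disc = 29/10
  v_R = (−(1) + 29/10) / (2·(1)) = 19/20 m/s
check:
stop time T_s = (19/20)/(1/2) = 1.9000 s
robot covers v_R·T_r = 0.9500·0.2000 = 0.1900 m before braking
braking distance = 0.9500²/(2·0.5000) = 0.9025 m
person approaches 0.4000·(0.2000+1.9000) = 0.8400 m
residual clearance needed = 0.1200+0.0200+0.0050 = 0.1450 m
sum ≈ 0.1900+0.9025+0.8400+0.1450 ≈ 2.0775 m = S ✓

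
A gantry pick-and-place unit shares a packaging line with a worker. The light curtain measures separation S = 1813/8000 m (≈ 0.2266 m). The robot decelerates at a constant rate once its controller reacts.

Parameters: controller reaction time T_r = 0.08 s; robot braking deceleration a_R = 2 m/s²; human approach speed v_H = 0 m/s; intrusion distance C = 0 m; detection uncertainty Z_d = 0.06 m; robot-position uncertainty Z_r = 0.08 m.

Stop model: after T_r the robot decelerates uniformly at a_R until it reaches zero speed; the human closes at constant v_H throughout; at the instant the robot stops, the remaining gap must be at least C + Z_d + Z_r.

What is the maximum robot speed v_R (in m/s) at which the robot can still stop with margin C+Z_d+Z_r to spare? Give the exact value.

collect terms ⇒ (1/4)·v_R² + (2/25)·v_R + (-693/8000) = 0
  disc = (2/25)² − 4·(1/4)·(-693/8000) = 3721/40000 ; √disc = 61/200
  v_R = (−(2/25) + 61/200) / (2·(1/4)) = 9/20 m/s
check:
stop time T_s = (9/20)/2 = 0.2250 s
robot in T_r: 0.4500·0.0800 = 0.0360 m
robot covers 0.4500·0.2250 − ½·2.0000·0.2250² = 0.0506 m while stopping
person approaches 0.0000·(0.0800+0.2250) = 0.0000 m
residual clearance needed = 0.0000+0.0600+0.0800 = 0.1400 m
sum ≈ 0.0360+0.0506+0.0000+0.1400 ≈ 0.2266 m = S ✓

v_R_max = 9/20 m/s = 0.4500 m/s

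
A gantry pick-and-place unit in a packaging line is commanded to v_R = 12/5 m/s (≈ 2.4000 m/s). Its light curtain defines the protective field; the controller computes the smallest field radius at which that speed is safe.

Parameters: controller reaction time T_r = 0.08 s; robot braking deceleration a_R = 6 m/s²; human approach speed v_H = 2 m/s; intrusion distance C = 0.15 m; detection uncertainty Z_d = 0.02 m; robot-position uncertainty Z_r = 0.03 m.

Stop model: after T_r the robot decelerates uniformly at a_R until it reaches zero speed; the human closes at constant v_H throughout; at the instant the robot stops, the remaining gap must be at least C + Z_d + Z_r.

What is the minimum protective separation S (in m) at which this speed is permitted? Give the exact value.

S_min = 229/125 m = 1.8320 m

braking lasts T_s = (12/5)/6 = 0.4000 s
reaction-phase robot travel = 2.4000·0.0800 = 0.1920 m
robot covers 2.4000·0.4000 − ½·6.0000·0.4000² = 0.4800 m while stopping
human over T_r+T_s: 2.0000·(0.0800+0.4000) = 0.9600 m
C+Z_d+Z_r = 0.1500+0.0200+0.0300 = 0.2000 m
S_min ≈ 0.1920+0.4800+0.9600+0.2000  ⇒  S_min = 229/125 m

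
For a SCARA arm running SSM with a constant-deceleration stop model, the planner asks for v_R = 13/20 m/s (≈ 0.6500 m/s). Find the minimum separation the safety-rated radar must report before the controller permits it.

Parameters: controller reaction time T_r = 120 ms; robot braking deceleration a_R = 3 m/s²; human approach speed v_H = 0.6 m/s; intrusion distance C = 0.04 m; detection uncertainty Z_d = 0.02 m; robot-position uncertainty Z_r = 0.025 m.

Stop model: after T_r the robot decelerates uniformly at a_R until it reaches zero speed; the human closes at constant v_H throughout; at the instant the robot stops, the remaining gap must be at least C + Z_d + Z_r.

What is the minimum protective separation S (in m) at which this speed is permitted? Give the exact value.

stop time T_s = (13/20)/3 = 0.2167 s
robot in T_r: 0.6500·0.1200 = 0.0780 m
robot under decel: 0.6500²/(2·3.0000) = 0.0704 m
human closes 0.6000·0.3367 = 0.2020 m
C+Z_d+Z_r = 0.0400+0.0200+0.0250 = 0.0850 m
S_min ≈ 0.0780+0.0704+0.2020+0.0850  ⇒  S_min = 209/480 m

S_min = 209/480 m = 0.4354 m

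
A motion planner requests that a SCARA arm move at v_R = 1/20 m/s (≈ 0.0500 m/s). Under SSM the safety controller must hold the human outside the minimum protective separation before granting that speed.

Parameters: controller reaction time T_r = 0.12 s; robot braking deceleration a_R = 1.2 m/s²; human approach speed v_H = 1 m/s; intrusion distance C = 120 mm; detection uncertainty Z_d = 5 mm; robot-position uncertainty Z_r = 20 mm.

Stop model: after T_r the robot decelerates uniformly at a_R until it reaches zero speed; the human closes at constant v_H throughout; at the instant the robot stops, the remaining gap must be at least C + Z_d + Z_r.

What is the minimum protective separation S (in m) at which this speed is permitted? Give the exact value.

S_min = 7529/24000 m = 0.3137 m

T_s = v_R/a_R = (1/20)/(6/5) = 0.0417 s
reaction-phase robot travel = 0.0500·0.1200 = 0.0060 m
braking distance = 0.0500²/(2·1.2000) = 0.0010 m
human closes 1.0000·0.1617 = 0.1617 m
C+Z_d+Z_r = 0.1200+0.0050+0.0200 = 0.1450 m
S_min ≈ 0.0060+0.0010+0.1617+0.1450  ⇒  S_min = 7529/24000 m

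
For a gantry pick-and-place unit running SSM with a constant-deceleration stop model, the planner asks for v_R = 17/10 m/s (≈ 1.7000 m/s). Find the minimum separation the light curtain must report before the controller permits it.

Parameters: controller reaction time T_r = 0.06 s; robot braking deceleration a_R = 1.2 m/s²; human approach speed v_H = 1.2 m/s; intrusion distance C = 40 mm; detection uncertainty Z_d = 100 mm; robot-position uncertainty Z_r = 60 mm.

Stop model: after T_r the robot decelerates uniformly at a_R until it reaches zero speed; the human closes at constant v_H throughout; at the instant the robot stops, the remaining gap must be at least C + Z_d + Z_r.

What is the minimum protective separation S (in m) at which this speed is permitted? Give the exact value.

stop time T_s = (17/10)/(6/5) = 1.4167 s
robot covers v_R·T_r = 1.7000·0.0600 = 0.1020 m before braking
braking distance = 1.7000²/(2·1.2000) = 1.2042 m
person approaches 1.2000·(0.0600+1.4167) = 1.7720 m
residual clearance needed = 0.0400+0.1000+0.0600 = 0.2000 m
S_min ≈ 0.1020+1.2042+1.7720+0.2000  ⇒  S_min = 19669/6000 m

S_min = 19669/6000 m = 3.2782 m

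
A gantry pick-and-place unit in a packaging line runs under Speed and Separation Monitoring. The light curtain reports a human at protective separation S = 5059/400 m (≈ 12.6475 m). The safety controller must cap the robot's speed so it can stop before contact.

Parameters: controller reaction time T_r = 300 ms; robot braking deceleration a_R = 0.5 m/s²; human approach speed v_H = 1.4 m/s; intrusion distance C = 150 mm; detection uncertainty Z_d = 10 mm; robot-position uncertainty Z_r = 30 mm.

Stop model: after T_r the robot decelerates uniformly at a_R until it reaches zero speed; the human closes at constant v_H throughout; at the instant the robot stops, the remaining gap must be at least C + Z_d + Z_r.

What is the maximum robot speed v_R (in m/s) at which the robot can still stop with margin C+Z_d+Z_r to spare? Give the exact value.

v_R_max = 9/4 m/s = 2.2500 m/s

collect terms ⇒ (1)·v_R² + (31/10)·v_R + (-963/80) = 0
  disc = (31/10)² − 4·(1)·(-963/80) = 1444/25 ; √disc = 38/5
  v_R = (−(31/10) + 38/5) / (2·(1)) = 9/4 m/s
check:
stop time T_s = (9/4)/(1/2) = 4.5000 s
robot covers v_R·T_r = 2.2500·0.3000 = 0.6750 m before braking
braking distance = 2.2500²/(2·0.5000) = 5.0625 m
human over T_r+T_s: 1.4000·(0.3000+4.5000) = 6.7200 m
C+Z_d+Z_r = 0.1500+0.0100+0.0300 = 0.1900 m
sum ≈ 0.6750+5.0625+6.7200+0.1900 ≈ 12.6475 m = S ✓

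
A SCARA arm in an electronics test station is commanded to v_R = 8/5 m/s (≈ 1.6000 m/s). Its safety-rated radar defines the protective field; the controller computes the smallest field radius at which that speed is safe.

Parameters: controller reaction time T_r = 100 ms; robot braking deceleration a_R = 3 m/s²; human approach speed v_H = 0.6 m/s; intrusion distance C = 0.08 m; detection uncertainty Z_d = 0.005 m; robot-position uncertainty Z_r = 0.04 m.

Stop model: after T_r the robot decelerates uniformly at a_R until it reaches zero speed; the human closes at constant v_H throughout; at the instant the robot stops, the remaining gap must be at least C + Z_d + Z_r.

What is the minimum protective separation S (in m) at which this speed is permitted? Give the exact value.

T_s = v_R/a_R = (8/5)/3 = 0.5333 s
reaction-phase robot travel = 1.6000·0.1000 = 0.1600 m
braking distance = 1.6000²/(2·3.0000) = 0.4267 m
person approaches 0.6000·(0.1000+0.5333) = 0.3800 m
residual clearance needed = 0.0800+0.0050+0.0400 = 0.1250 m
S_min ≈ 0.1600+0.4267+0.3800+0.1250  ⇒  S_min = 131/120 m

S_min = 131/120 m = 1.0917 m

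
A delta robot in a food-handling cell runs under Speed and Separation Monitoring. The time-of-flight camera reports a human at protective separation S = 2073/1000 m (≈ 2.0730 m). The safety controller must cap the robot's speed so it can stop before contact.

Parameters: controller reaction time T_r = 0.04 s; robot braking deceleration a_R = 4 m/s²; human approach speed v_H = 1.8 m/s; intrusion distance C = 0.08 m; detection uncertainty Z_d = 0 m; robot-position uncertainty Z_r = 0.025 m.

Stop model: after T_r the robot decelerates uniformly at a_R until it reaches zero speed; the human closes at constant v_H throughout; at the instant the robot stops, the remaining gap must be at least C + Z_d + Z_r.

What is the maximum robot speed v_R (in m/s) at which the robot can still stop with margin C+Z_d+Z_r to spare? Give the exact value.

v_R_max = 12/5 m/s = 2.4000 m/s

at the boundary: (1/8)·v² + (49/100)·v + (-237/125) = 0
  disc = (49/100)² − 4·(1/8)·(-237/125) = 11881/10000 ; √disc = 109/100
  v_R = (−(49/100) + 109/100) / (2·(1/8)) = 12/5 m/s
check:
T_s = v_R/a_R = (12/5)/4 = 0.6000 s
reaction-phase robot travel = 2.4000·0.0400 = 0.0960 m
robot under decel: 2.4000²/(2·4.0000) = 0.7200 m
human closes 1.8000·0.6400 = 1.1520 m
C+Z_d+Z_r = 0.0800+0.0000+0.0250 = 0.1050 m
sum ≈ 0.0960+0.7200+1.1520+0.1050 ≈ 2.0730 m = S ✓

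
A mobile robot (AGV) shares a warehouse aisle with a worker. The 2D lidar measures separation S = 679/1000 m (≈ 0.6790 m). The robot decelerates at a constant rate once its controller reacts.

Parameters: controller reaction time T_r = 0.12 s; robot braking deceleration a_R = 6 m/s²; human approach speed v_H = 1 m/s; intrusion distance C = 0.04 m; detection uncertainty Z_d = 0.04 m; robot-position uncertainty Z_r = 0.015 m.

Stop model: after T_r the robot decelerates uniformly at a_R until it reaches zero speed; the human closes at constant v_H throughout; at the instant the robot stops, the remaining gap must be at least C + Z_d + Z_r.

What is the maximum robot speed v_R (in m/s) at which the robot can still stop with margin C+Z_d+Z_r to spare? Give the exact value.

at the boundary: (1/12)·v² + (43/150)·v + (-58/125) = 0
  disc = (43/150)² − 4·(1/12)·(-58/125) = 5329/22500 ; √disc = 73/150
  v_R = (−(43/150) + 73/150) / (2·(1/12)) = 6/5 m/s
check:
stop time T_s = (6/5)/6 = 0.2000 s
robot in T_r: 1.2000·0.1200 = 0.1440 m
braking distance = 1.2000²/(2·6.0000) = 0.1200 m
person approaches 1.0000·(0.1200+0.2000) = 0.3200 m
margins: 0.0400+0.0400+0.0150 = 0.0950 m
sum ≈ 0.1440+0.1200+0.3200+0.0950 ≈ 0.6790 m = S ✓

v_R_max = 6/5 m/s = 1.2000 m/s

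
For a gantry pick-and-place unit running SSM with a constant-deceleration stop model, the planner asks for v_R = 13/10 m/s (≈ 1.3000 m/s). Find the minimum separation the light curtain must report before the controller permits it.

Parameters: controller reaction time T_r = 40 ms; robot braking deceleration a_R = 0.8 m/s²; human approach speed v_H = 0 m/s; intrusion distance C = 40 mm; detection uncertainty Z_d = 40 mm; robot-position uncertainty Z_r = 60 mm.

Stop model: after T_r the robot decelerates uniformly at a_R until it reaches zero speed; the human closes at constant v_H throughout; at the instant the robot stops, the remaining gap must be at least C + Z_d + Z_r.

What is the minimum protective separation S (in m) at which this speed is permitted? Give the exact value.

T_s = v_R/a_R = (13/10)/(4/5) = 1.6250 s
reaction-phase robot travel = 1.3000·0.0400 = 0.0520 m
robot under decel: 1.3000²/(2·0.8000) = 1.0562 m
human over T_r+T_s: 0.0000·(0.0400+1.6250) = 0.0000 m
C+Z_d+Z_r = 0.0400+0.0400+0.0600 = 0.1400 m
S_min ≈ 0.0520+1.0562+0.0000+0.1400  ⇒  S_min = 4993/4000 m

S_min = 4993/4000 m = 1.2483 m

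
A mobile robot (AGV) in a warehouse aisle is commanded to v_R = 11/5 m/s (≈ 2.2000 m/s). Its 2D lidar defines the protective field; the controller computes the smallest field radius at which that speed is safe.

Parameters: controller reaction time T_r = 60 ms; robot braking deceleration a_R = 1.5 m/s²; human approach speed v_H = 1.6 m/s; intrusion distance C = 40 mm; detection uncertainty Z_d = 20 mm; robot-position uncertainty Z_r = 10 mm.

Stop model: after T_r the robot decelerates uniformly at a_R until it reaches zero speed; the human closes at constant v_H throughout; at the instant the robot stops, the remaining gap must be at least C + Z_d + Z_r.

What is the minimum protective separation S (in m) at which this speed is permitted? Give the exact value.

braking lasts T_s = (11/5)/(3/2) = 1.4667 s
robot in T_r: 2.2000·0.0600 = 0.1320 m
braking distance = 2.2000²/(2·1.5000) = 1.6133 m
person approaches 1.6000·(0.0600+1.4667) = 2.4427 m
C+Z_d+Z_r = 0.0400+0.0200+0.0100 = 0.0700 m
S_min ≈ 0.1320+1.6133+2.4427+0.0700  ⇒  S_min = 2129/500 m

S_min = 2129/500 m = 4.2580 m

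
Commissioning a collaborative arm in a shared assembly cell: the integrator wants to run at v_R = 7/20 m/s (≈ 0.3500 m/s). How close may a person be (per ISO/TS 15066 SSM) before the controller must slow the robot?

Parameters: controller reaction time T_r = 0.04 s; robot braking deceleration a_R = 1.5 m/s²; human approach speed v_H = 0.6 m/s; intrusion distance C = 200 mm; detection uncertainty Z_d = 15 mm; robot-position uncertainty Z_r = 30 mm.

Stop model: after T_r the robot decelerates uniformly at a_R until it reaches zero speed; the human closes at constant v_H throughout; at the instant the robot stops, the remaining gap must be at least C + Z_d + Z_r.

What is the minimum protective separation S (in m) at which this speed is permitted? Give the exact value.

S_min = 2783/6000 m = 0.4638 m

stop time T_s = (7/20)/(3/2) = 0.2333 s
robot in T_r: 0.3500·0.0400 = 0.0140 m
braking distance = 0.3500²/(2·1.5000) = 0.0408 m
person approaches 0.6000·(0.0400+0.2333) = 0.1640 m
residual clearance needed = 0.2000+0.0150+0.0300 = 0.2450 m
S_min ≈ 0.0140+0.0408+0.1640+0.2450  ⇒  S_min = 2783/6000 m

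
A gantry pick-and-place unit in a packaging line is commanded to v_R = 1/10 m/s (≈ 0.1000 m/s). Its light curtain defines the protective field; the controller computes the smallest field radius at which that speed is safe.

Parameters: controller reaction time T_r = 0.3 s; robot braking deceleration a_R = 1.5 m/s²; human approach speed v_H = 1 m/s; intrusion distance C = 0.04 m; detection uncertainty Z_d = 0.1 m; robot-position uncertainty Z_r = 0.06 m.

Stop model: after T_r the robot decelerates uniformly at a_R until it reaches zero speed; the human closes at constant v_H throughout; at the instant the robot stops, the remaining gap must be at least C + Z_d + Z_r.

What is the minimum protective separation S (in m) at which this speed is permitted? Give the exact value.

braking lasts T_s = (1/10)/(3/2) = 0.0667 s
robot covers v_R·T_r = 0.1000·0.3000 = 0.0300 m before braking
robot covers 0.1000·0.0667 − ½·1.5000·0.0667² = 0.0033 m while stopping
human over T_r+T_s: 1.0000·(0.3000+0.0667) = 0.3667 m
residual clearance needed = 0.0400+0.1000+0.0600 = 0.2000 m
S_min ≈ 0.0300+0.0033+0.3667+0.2000  ⇒  S_min = 3/5 m

S_min = 3/5 m = 0.6000 m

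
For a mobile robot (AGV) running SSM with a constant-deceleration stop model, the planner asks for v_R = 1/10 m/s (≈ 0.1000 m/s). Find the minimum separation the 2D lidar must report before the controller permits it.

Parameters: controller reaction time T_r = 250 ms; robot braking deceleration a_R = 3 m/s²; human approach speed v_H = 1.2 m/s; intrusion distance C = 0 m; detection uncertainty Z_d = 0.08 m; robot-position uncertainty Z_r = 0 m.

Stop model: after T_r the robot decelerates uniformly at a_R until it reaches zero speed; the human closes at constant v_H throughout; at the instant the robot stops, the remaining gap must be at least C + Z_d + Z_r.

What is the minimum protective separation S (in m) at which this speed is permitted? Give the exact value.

stop time T_s = (1/10)/3 = 0.0333 s
robot covers v_R·T_r = 0.1000·0.2500 = 0.0250 m before braking
robot covers 0.1000·0.0333 − ½·3.0000·0.0333² = 0.0017 m while stopping
human over T_r+T_s: 1.2000·(0.2500+0.0333) = 0.3400 m
C+Z_d+Z_r = 0.0000+0.0800+0.0000 = 0.0800 m
S_min ≈ 0.0250+0.0017+0.3400+0.0800  ⇒  S_min = 67/150 m

S_min = 67/150 m = 0.4467 m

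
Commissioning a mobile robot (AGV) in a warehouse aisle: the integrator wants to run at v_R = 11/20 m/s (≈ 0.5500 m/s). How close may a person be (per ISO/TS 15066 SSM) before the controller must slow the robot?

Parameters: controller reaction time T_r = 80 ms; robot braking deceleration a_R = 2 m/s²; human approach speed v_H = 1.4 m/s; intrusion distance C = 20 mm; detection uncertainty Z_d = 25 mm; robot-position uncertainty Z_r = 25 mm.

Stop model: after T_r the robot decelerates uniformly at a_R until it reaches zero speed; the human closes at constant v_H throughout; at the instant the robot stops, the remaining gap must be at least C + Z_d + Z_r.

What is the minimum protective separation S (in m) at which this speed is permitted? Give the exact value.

stop time T_s = (11/20)/2 = 0.2750 s
reaction-phase robot travel = 0.5500·0.0800 = 0.0440 m
robot covers 0.5500·0.2750 − ½·2.0000·0.2750² = 0.0756 m while stopping
human over T_r+T_s: 1.4000·(0.0800+0.2750) = 0.4970 m
C+Z_d+Z_r = 0.0200+0.0250+0.0250 = 0.0700 m
S_min ≈ 0.0440+0.0756+0.4970+0.0700  ⇒  S_min = 5493/8000 m

S_min = 5493/8000 m = 0.6866 m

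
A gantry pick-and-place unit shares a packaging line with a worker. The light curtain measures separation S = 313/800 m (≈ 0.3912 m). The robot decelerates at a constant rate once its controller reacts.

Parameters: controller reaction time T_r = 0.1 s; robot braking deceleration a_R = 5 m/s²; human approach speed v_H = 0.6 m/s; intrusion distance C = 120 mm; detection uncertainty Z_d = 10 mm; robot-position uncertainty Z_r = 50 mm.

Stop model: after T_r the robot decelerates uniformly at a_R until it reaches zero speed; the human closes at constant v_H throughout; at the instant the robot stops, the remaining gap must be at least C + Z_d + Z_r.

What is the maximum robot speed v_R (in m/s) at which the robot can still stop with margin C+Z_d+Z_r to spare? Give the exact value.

at the boundary: (1/10)·v² + (11/50)·v + (-121/800) = 0
  disc = (11/50)² − 4·(1/10)·(-121/800) = 1089/10000 ; √disc = 33/100
  v_R = (−(11/50) + 33/100) / (2·(1/10)) = 11/20 m/s
check:
T_s = v_R/a_R = (11/20)/5 = 0.1100 s
robot covers v_R·T_r = 0.5500·0.1000 = 0.0550 m before braking
robot under decel: 0.5500²/(2·5.0000) = 0.0302 m
human closes 0.6000·0.2100 = 0.1260 m
residual clearance needed = 0.1200+0.0100+0.0500 = 0.1800 m
sum ≈ 0.0550+0.0302+0.1260+0.1800 ≈ 0.3912 m = S ✓

v_R_max = 11/20 m/s = 0.5500 m/s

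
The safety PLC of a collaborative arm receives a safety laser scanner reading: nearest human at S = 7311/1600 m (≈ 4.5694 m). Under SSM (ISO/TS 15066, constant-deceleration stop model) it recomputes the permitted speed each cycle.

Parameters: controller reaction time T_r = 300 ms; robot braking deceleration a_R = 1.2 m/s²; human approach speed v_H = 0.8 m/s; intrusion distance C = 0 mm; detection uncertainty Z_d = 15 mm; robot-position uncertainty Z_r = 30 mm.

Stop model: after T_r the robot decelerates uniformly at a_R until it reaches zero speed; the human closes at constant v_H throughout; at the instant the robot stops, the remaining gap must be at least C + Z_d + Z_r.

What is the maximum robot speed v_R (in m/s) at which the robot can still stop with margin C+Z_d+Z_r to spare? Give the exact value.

v_R_max = 9/4 m/s = 2.2500 m/s

quadratic (5/12)·v² + (29/30)·v + (-1371/320) = 0
  disc = (29/30)² − 4·(5/12)·(-1371/320) = 116281/14400 ; √disc = 341/120
  v_R = (−(29/30) + 341/120) / (2·(5/12)) = 9/4 m/s
check:
T_s = v_R/a_R = (9/4)/(6/5) = 1.8750 s
reaction-phase robot travel = 2.2500·0.3000 = 0.6750 m
braking distance = 2.2500²/(2·1.2000) = 2.1094 m
human closes 0.8000·2.1750 = 1.7400 m
margins: 0.0000+0.0150+0.0300 = 0.0450 m
sum ≈ 0.6750+2.1094+1.7400+0.0450 ≈ 4.5694 m = S ✓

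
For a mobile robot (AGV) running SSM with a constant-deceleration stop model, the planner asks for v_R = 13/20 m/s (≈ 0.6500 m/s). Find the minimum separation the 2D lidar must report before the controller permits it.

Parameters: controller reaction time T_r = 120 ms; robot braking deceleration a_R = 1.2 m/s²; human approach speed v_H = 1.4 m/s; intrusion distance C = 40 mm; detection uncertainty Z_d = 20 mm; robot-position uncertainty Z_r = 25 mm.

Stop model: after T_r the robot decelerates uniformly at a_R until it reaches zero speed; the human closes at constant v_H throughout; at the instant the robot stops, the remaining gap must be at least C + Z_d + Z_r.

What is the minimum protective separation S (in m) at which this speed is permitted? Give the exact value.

braking lasts T_s = (13/20)/(6/5) = 0.5417 s
robot in T_r: 0.6500·0.1200 = 0.0780 m
braking distance = 0.6500²/(2·1.2000) = 0.1760 m
human over T_r+T_s: 1.4000·(0.1200+0.5417) = 0.9263 m
margins: 0.0400+0.0200+0.0250 = 0.0850 m
S_min ≈ 0.0780+0.1760+0.9263+0.0850  ⇒  S_min = 10123/8000 m

S_min = 10123/8000 m = 1.2654 m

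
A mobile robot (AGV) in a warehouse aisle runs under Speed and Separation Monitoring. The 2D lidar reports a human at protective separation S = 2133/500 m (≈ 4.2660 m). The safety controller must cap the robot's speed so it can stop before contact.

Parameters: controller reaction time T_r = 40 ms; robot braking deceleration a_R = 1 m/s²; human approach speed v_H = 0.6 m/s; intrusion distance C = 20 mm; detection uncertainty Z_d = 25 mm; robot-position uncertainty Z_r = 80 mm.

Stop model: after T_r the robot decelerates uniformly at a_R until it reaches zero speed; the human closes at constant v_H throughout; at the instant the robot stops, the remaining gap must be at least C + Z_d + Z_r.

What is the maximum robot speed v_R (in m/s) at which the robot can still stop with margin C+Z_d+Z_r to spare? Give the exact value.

at the boundary: (1/2)·v² + (16/25)·v + (-4117/1000) = 0
  disc = (16/25)² − 4·(1/2)·(-4117/1000) = 21609/2500 ; √disc = 147/50
  v_R = (−(16/25) + 147/50) / (2·(1/2)) = 23/10 m/s
check:
braking lasts T_s = (23/10)/1 = 2.3000 s
robot covers v_R·T_r = 2.3000·0.0400 = 0.0920 m before braking
robot under decel: 2.3000²/(2·1.0000) = 2.6450 m
person approaches 0.6000·(0.0400+2.3000) = 1.4040 m
margins: 0.0200+0.0250+0.0800 = 0.1250 m
sum ≈ 0.0920+2.6450+1.4040+0.1250 ≈ 4.2660 m = S ✓

v_R_max = 23/10 m/s = 2.3000 m/s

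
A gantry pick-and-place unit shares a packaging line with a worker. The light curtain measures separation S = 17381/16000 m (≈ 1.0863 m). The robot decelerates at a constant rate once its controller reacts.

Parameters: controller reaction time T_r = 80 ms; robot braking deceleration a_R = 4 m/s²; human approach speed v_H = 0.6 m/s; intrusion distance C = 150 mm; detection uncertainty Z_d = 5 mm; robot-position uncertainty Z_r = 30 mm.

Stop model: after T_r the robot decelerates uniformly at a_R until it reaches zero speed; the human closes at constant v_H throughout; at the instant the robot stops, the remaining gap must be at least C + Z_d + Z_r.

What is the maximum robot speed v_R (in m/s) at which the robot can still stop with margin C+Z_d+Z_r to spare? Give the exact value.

v_R_max = 37/20 m/s = 1.8500 m/s

quadratic (1/8)·v² + (23/100)·v + (-13653/16000) = 0
  disc = (23/100)² − 4·(1/8)·(-13653/16000) = 76729/160000 ; √disc = 277/400
  v_R = (−(23/100) + 277/400) / (2·(1/8)) = 37/20 m/s
check:
stop time T_s = (37/20)/4 = 0.4625 s
robot covers v_R·T_r = 1.8500·0.0800 = 0.1480 m before braking
braking distance = 1.8500²/(2·4.0000) = 0.4278 m
person approaches 0.6000·(0.0800+0.4625) = 0.3255 m
residual clearance needed = 0.1500+0.0050+0.0300 = 0.1850 m
sum ≈ 0.1480+0.4278+0.3255+0.1850 ≈ 1.0863 m = S ✓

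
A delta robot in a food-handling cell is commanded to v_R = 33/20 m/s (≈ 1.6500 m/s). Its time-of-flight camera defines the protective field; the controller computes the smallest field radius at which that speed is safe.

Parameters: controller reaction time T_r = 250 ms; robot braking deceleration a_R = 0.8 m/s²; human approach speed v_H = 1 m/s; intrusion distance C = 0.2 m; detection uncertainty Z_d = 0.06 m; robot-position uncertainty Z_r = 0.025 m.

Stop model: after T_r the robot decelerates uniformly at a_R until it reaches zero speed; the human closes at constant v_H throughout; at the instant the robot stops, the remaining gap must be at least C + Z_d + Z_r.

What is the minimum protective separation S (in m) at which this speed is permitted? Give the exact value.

S_min = 15077/3200 m = 4.7116 m

braking lasts T_s = (33/20)/(4/5) = 2.0625 s
robot covers v_R·T_r = 1.6500·0.2500 = 0.4125 m before braking
braking distance = 1.6500²/(2·0.8000) = 1.7016 m
human closes 1.0000·2.3125 = 2.3125 m
margins: 0.2000+0.0600+0.0250 = 0.2850 m
S_min ≈ 0.4125+1.7016+2.3125+0.2850  ⇒  S_min = 15077/3200 m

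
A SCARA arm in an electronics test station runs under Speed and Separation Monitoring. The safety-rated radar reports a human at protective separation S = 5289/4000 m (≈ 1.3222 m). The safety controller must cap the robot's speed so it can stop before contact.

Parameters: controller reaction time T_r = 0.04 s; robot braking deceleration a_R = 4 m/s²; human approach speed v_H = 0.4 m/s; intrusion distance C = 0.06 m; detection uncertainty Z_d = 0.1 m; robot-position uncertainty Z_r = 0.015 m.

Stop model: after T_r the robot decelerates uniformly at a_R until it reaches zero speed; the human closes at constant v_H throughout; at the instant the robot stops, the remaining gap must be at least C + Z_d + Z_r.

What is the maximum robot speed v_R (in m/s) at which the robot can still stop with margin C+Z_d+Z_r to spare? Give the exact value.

quadratic (1/8)·v² + (7/50)·v + (-181/160) = 0
  disc = (7/50)² − 4·(1/8)·(-181/160) = 23409/40000 ; √disc = 153/200
  v_R = (−(7/50) + 153/200) / (2·(1/8)) = 5/2 m/s
check:
braking lasts T_s = (5/2)/4 = 0.6250 s
robot covers v_R·T_r = 2.5000·0.0400 = 0.1000 m before braking
braking distance = 2.5000²/(2·4.0000) = 0.7812 m
human closes 0.4000·0.6650 = 0.2660 m
residual clearance needed = 0.0600+0.1000+0.0150 = 0.1750 m
sum ≈ 0.1000+0.7812+0.2660+0.1750 ≈ 1.3222 m = S ✓

v_R_max = 5/2 m/s = 2.5000 m/s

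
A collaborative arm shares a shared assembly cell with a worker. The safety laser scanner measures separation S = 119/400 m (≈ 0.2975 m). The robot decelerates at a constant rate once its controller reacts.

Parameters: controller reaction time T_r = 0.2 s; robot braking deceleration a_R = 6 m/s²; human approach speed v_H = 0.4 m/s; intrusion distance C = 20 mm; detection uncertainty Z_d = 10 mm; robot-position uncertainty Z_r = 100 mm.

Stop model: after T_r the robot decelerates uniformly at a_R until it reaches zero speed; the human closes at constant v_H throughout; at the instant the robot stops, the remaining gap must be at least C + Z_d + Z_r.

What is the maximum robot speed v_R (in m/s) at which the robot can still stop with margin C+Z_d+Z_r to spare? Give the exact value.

quadratic (1/12)·v² + (4/15)·v + (-7/80) = 0
  disc = (4/15)² − 4·(1/12)·(-7/80) = 361/3600 ; √disc = 19/60
  v_R = (−(4/15) + 19/60) / (2·(1/12)) = 3/10 m/s
check:
stop time T_s = (3/10)/6 = 0.0500 s
reaction-phase robot travel = 0.3000·0.2000 = 0.0600 m
robot covers 0.3000·0.0500 − ½·6.0000·0.0500² = 0.0075 m while stopping
person approaches 0.4000·(0.2000+0.0500) = 0.1000 m
C+Z_d+Z_r = 0.0200+0.0100+0.1000 = 0.1300 m
sum ≈ 0.0600+0.0075+0.1000+0.1300 ≈ 0.2975 m = S ✓

v_R_max = 3/10 m/s = 0.3000 m/s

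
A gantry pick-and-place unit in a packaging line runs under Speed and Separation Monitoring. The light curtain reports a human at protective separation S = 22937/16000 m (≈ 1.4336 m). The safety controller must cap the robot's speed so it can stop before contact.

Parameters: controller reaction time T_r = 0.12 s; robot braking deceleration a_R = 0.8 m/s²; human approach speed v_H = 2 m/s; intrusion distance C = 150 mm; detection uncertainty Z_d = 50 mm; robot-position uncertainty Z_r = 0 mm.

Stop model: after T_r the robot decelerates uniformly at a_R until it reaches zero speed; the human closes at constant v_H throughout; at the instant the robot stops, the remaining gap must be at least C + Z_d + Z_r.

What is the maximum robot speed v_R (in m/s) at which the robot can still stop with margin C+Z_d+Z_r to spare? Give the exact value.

v_R_max = 7/20 m/s = 0.3500 m/s

at the boundary: (5/8)·v² + (131/50)·v + (-15897/16000) = 0
  disc = (131/50)² − 4·(5/8)·(-15897/16000) = 1495729/160000 ; √disc = 1223/400
  v_R = (−(131/50) + 1223/400) / (2·(5/8)) = 7/20 m/s
check:
stop time T_s = (7/20)/(4/5) = 0.4375 s
reaction-phase robot travel = 0.3500·0.1200 = 0.0420 m
robot under decel: 0.3500²/(2·0.8000) = 0.0766 m
person approaches 2.0000·(0.1200+0.4375) = 1.1150 m
margins: 0.1500+0.0500+0.0000 = 0.2000 m
sum ≈ 0.0420+0.0766+1.1150+0.2000 ≈ 1.4336 m = S ✓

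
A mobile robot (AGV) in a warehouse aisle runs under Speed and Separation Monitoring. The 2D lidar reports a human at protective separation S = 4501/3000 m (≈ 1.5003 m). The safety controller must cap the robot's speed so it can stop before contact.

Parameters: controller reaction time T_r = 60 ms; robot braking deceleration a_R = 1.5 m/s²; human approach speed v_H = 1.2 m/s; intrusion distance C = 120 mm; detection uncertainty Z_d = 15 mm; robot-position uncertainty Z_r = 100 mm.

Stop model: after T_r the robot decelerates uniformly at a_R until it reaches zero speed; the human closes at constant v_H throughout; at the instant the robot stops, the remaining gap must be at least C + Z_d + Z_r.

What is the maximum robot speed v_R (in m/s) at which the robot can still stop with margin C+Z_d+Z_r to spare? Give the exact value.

v_R_max = 1 m/s = 1.0000 m/s

collect terms ⇒ (1/3)·v_R² + (43/50)·v_R + (-179/150) = 0
  disc = (43/50)² − 4·(1/3)·(-179/150) = 52441/22500 ; √disc = 229/150
  v_R = (−(43/50) + 229/150) / (2·(1/3)) = 1 m/s
check:
stop time T_s = 1/(3/2) = 0.6667 s
reaction-phase robot travel = 1.0000·0.0600 = 0.0600 m
robot covers 1.0000·0.6667 − ½·1.5000·0.6667² = 0.3333 m while stopping
human closes 1.2000·0.7267 = 0.8720 m
margins: 0.1200+0.0150+0.1000 = 0.2350 m
sum ≈ 0.0600+0.3333+0.8720+0.2350 ≈ 1.5003 m = S ✓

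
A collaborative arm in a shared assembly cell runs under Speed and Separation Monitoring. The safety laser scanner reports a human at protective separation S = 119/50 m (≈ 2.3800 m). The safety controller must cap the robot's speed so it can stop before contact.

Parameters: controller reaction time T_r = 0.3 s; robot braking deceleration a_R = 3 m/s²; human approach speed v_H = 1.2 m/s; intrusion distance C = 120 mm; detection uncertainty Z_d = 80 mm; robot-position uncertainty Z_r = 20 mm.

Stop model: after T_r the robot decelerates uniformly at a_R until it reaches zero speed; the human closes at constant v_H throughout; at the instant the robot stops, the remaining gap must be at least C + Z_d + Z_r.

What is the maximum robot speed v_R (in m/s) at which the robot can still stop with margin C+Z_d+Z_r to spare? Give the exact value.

v_R_max = 9/5 m/s = 1.8000 m/s

at the boundary: (1/6)·v² + (7/10)·v + (-9/5) = 0
  disc = (7/10)² − 4·(1/6)·(-9/5) = 169/100 ; √disc = 13/10
  v_R = (−(7/10) + 13/10) / (2·(1/6)) = 9/5 m/s
check:
stop time T_s = (9/5)/3 = 0.6000 s
reaction-phase robot travel = 1.8000·0.3000 = 0.5400 m
robot covers 1.8000·0.6000 − ½·3.0000·0.6000² = 0.5400 m while stopping
human over T_r+T_s: 1.2000·(0.3000+0.6000) = 1.0800 m
margins: 0.1200+0.0800+0.0200 = 0.2200 m
sum ≈ 0.5400+0.5400+1.0800+0.2200 ≈ 2.3800 m = S ✓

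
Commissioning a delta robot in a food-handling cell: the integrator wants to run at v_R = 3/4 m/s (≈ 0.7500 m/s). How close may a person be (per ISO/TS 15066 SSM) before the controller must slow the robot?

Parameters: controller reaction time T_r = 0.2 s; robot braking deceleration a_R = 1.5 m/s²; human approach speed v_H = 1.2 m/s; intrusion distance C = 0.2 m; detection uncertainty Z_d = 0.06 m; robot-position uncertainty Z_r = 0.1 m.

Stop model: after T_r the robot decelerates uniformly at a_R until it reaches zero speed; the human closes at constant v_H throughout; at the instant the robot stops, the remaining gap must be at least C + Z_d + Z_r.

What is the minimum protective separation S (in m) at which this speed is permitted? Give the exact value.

S_min = 123/80 m = 1.5375 m

stop time T_s = (3/4)/(3/2) = 0.5000 s
robot in T_r: 0.7500·0.2000 = 0.1500 m
braking distance = 0.7500²/(2·1.5000) = 0.1875 m
human closes 1.2000·0.7000 = 0.8400 m
C+Z_d+Z_r = 0.2000+0.0600+0.1000 = 0.3600 m
S_min ≈ 0.1500+0.1875+0.8400+0.3600  ⇒  S_min = 123/80 m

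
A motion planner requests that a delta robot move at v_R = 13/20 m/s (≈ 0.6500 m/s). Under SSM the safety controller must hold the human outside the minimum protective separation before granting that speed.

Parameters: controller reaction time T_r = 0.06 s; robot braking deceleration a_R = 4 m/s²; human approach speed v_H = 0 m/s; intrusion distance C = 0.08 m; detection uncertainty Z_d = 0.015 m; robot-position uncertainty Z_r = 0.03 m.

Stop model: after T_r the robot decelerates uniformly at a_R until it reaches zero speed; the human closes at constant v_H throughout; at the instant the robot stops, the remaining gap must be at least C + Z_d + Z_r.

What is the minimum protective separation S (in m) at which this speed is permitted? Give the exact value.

stop time T_s = (13/20)/4 = 0.1625 s
robot in T_r: 0.6500·0.0600 = 0.0390 m
robot covers 0.6500·0.1625 − ½·4.0000·0.1625² = 0.0528 m while stopping
human over T_r+T_s: 0.0000·(0.0600+0.1625) = 0.0000 m
margins: 0.0800+0.0150+0.0300 = 0.1250 m
S_min ≈ 0.0390+0.0528+0.0000+0.1250  ⇒  S_min = 3469/16000 m

S_min = 3469/16000 m = 0.2168 m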